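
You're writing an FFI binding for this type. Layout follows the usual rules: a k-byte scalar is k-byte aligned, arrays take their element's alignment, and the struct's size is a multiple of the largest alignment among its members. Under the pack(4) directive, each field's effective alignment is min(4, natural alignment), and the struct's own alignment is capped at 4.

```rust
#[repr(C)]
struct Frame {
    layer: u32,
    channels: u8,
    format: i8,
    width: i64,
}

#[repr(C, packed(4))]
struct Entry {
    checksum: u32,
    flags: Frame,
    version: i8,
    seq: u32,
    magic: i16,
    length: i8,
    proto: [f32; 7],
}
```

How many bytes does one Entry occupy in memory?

Frame: layer at 0 (size 4, align 4) → ends 4; channels at 4 (size 1, align 1) → ends 5; format at 5 (size 1, align 1) → ends 6; pad 2 to align 8 for width; width at 8 (size 8, align 8) → ends 16; total 16 bytes, alignment 8
checksum at 0 (size 4, align 4) → ends 4
flags at 4 (size 16, align 4) → ends 20
version at 20 (size 1, align 1) → ends 21
pad 3 to align 4 for seq
seq at 24 (size 4, align 4) → ends 28
magic at 28 (size 2, align 2) → ends 30
length at 30 (size 1, align 1) → ends 31
pad 1 to align 4 for proto
proto at 32 (size 28, align 4) → ends 60
total 60 bytes, alignment 4

60 bytes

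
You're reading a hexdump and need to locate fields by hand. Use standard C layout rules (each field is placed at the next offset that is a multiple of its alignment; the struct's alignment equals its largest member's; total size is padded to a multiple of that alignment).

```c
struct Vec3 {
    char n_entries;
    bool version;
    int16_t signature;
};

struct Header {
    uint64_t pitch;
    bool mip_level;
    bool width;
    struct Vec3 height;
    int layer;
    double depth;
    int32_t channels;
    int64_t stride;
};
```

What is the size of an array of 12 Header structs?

Vec3: 0..1  n_entries  (1B, 1-aligned); 1..2  version  (1B, 1-aligned); 2..4  signature  (2B, 2-aligned); sizeof = 4, alignof = 2
0..8  pitch  (8B, 8-aligned)
8..9  mip_level  (1B, 1-aligned)
9..10  width  (1B, 1-aligned)
10..14  height  (4B, 2-aligned)
14..16  -- padding (2B)
16..20  layer  (4B, 4-aligned)
20..24  -- padding (4B)
24..32  depth  (8B, 8-aligned)
32..36  channels  (4B, 4-aligned)
36..40  -- padding (4B)
40..48  stride  (8B, 8-aligned)
sizeof = 48, alignof = 8
array of 12: 12 × 48 = 576

576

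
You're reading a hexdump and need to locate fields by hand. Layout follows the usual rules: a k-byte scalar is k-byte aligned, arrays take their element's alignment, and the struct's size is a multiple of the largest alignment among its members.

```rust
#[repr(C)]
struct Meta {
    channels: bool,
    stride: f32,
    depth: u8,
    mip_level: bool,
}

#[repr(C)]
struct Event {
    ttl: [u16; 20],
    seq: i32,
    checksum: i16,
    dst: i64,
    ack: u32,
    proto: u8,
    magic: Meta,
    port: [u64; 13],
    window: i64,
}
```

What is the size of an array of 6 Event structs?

1152

Meta: @0: channels [1B, align 1] → 1; +3 pad (align 4); @4: stride [4B, align 4] → 8; @8: depth [1B, align 1] → 9; @9: mip_level [1B, align 1] → 10; +2 tail pad (align 4); size 12, align 4
@0: ttl [40B, align 2] → 40
@40: seq [4B, align 4] → 44
@44: checksum [2B, align 2] → 46
+2 pad (align 8)
@48: dst [8B, align 8] → 56
@56: ack [4B, align 4] → 60
@60: proto [1B, align 1] → 61
+3 pad (align 4)
@64: magic [12B, align 4] → 76
+4 pad (align 8)
@80: port [104B, align 8] → 184
@184: window [8B, align 8] → 192
size 192, align 8
array of 6: 6 × 192 = 1152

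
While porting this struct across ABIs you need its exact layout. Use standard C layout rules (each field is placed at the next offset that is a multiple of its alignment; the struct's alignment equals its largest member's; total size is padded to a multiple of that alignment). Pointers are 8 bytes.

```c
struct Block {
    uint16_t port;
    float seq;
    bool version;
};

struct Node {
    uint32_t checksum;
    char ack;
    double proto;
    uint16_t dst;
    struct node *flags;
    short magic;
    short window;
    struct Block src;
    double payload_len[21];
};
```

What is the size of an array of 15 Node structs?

Block: 0..2  port  (2B, 2-aligned); 2..4  -- padding (2B); 4..8  seq  (4B, 4-aligned); 8..9  version  (1B, 1-aligned); 9..12  -- tail padding (3B); sizeof = 12, alignof = 4
0..4  checksum  (4B, 4-aligned)
4..5  ack  (1B, 1-aligned)
5..8  -- padding (3B)
8..16  proto  (8B, 8-aligned)
16..18  dst  (2B, 2-aligned)
18..24  -- padding (6B)
24..32  flags  (8B, 8-aligned)
32..34  magic  (2B, 2-aligned)
34..36  window  (2B, 2-aligned)
36..48  src  (12B, 4-aligned)
48..216  payload_len  (168B, 8-aligned)
sizeof = 216, alignof = 8
array of 15: 15 × 216 = 3240

3240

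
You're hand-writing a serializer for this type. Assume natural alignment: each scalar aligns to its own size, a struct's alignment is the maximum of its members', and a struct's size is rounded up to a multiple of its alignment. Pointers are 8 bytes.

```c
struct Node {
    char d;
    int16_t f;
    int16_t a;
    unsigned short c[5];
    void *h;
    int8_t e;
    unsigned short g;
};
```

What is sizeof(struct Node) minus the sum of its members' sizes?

0..1  d  (1B, 1-aligned)
1..2  -- padding (1B)
2..4  f  (2B, 2-aligned)
4..6  a  (2B, 2-aligned)
6..16  c  (10B, 2-aligned)
16..24  h  (8B, 8-aligned)
24..25  e  (1B, 1-aligned)
25..26  -- padding (1B)
26..28  g  (2B, 2-aligned)
28..32  -- tail padding (4B)
sizeof = 32, alignof = 8
data bytes 26, size 32 → padding 6

6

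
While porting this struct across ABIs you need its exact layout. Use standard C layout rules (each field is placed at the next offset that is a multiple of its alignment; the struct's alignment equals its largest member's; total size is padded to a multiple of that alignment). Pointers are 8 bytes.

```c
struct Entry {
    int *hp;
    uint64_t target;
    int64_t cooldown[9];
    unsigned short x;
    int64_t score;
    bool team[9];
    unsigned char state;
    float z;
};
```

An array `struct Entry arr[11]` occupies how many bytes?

1320

hp at 0 (size 8, align 8) → ends 8
target at 8 (size 8, align 8) → ends 16
cooldown at 16 (size 72, align 8) → ends 88
x at 88 (size 2, align 2) → ends 90
pad 6 to align 8 for score
score at 96 (size 8, align 8) → ends 104
team at 104 (size 9, align 1) → ends 113
state at 113 (size 1, align 1) → ends 114
pad 2 to align 4 for z
z at 116 (size 4, align 4) → ends 120
total 120 bytes, alignment 8
array of 11: 11 × 120 = 1320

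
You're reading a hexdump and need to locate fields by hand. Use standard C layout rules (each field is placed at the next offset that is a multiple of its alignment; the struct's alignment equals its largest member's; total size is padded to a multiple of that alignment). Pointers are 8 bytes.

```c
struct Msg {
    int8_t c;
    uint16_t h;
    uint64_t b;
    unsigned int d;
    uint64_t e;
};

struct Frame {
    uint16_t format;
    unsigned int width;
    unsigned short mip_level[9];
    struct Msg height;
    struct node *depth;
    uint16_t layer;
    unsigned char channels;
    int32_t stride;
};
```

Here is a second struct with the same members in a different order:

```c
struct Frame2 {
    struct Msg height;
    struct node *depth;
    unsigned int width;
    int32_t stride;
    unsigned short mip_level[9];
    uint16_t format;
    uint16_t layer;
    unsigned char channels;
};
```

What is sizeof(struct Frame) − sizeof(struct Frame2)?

Msg: 0..1  c  (1B, 1-aligned); 1..2  -- padding (1B); 2..4  h  (2B, 2-aligned); 4..8  -- padding (4B); 8..16  b  (8B, 8-aligned); 16..20  d  (4B, 4-aligned); 20..24  -- padding (4B); 24..32  e  (8B, 8-aligned); sizeof = 32, alignof = 8
0..2  format  (2B, 2-aligned)
2..4  -- padding (2B)
4..8  width  (4B, 4-aligned)
8..26  mip_level  (18B, 2-aligned)
26..32  -- padding (6B)
32..64  height  (32B, 8-aligned)
64..72  depth  (8B, 8-aligned)
72..74  layer  (2B, 2-aligned)
74..75  channels  (1B, 1-aligned)
75..76  -- padding (1B)
76..80  stride  (4B, 4-aligned)
sizeof = 80, alignof = 8
— Frame2 —
0..32  height  (32B, 8-aligned)
32..40  depth  (8B, 8-aligned)
40..44  width  (4B, 4-aligned)
44..48  stride  (4B, 4-aligned)
48..66  mip_level  (18B, 2-aligned)
66..68  format  (2B, 2-aligned)
68..70  layer  (2B, 2-aligned)
70..71  channels  (1B, 1-aligned)
71..72  -- tail padding (1B)
sizeof = 72, alignof = 8
80 − 72 = 8

8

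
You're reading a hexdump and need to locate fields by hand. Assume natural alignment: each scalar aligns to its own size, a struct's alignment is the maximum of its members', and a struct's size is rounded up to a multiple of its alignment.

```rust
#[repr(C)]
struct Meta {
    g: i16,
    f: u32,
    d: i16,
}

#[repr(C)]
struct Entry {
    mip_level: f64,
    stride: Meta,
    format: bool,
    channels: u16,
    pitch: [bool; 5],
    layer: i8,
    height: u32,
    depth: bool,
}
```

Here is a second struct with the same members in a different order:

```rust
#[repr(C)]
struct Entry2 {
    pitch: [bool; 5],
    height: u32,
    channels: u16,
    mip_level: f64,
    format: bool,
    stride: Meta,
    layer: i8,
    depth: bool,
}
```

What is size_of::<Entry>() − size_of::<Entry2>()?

-8

Meta: @0: g [2B, align 2] → 2; +2 pad (align 4); @4: f [4B, align 4] → 8; @8: d [2B, align 2] → 10; +2 tail pad (align 4); size 12, align 4
@0: mip_level [8B, align 8] → 8
@8: stride [12B, align 4] → 20
@20: format [1B, align 1] → 21
+1 pad (align 2)
@22: channels [2B, align 2] → 24
@24: pitch [5B, align 1] → 29
@29: layer [1B, align 1] → 30
+2 pad (align 4)
@32: height [4B, align 4] → 36
@36: depth [1B, align 1] → 37
+3 tail pad (align 8)
size 40, align 8
— Entry2 —
@0: pitch [5B, align 1] → 5
+3 pad (align 4)
@8: height [4B, align 4] → 12
@12: channels [2B, align 2] → 14
+2 pad (align 8)
@16: mip_level [8B, align 8] → 24
@24: format [1B, align 1] → 25
+3 pad (align 4)
@28: stride [12B, align 4] → 40
@40: layer [1B, align 1] → 41
@41: depth [1B, align 1] → 42
+6 tail pad (align 8)
size 48, align 8
40 − 48 = -8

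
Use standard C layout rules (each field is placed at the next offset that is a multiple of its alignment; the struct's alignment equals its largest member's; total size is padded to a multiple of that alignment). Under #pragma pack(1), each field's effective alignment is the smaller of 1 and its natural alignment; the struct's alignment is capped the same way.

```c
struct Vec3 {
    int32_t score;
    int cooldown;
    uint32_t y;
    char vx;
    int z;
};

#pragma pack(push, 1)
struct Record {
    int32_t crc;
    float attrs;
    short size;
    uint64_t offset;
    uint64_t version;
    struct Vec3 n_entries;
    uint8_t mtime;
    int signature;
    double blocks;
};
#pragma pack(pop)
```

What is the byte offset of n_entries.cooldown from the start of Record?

30

Vec3: 0..4  score  (4B, 4-aligned); 4..8  cooldown  (4B, 4-aligned); 8..12  y  (4B, 4-aligned); 12..13  vx  (1B, 1-aligned); 13..16  -- padding (3B); 16..20  z  (4B, 4-aligned); sizeof = 20, alignof = 4
0..4  crc  (4B, 1-aligned)
4..8  attrs  (4B, 1-aligned)
8..10  size  (2B, 1-aligned)
10..18  offset  (8B, 1-aligned)
18..26  version  (8B, 1-aligned)
26..46  n_entries  (20B, 1-aligned)
within Vec3: cooldown at 4
26 + 4 = 30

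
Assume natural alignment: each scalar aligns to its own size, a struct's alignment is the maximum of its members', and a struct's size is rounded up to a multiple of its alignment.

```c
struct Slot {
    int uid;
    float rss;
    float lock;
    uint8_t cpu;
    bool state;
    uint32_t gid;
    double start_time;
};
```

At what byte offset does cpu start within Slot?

0..4  uid  (4B, 4-aligned)
4..8  rss  (4B, 4-aligned)
8..12  lock  (4B, 4-aligned)
12..13  cpu  (1B, 1-aligned)

12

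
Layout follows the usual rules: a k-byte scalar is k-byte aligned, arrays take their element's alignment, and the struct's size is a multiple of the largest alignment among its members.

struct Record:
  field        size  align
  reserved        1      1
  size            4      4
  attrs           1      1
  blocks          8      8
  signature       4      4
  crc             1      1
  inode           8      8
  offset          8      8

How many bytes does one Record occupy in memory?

48 bytes

0..1  reserved  (1B, 1-aligned)
1..4  -- padding (3B)
4..8  size  (4B, 4-aligned)
8..9  attrs  (1B, 1-aligned)
9..16  -- padding (7B)
16..24  blocks  (8B, 8-aligned)
24..28  signature  (4B, 4-aligned)
28..29  crc  (1B, 1-aligned)
29..32  -- padding (3B)
32..40  inode  (8B, 8-aligned)
40..48  offset  (8B, 8-aligned)
sizeof = 48, alignof = 8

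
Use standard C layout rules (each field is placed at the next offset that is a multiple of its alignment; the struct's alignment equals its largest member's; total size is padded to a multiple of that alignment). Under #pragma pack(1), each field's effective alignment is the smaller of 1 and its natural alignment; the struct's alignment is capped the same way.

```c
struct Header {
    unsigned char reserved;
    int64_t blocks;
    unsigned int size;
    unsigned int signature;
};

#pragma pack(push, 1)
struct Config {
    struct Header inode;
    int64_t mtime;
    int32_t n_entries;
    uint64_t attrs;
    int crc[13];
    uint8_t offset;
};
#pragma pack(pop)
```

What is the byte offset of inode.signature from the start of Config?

20

Header: reserved at 0 (size 1, align 1) → ends 1; pad 7 to align 8 for blocks; blocks at 8 (size 8, align 8) → ends 16; size at 16 (size 4, align 4) → ends 20; signature at 20 (size 4, align 4) → ends 24; total 24 bytes, alignment 8
inode at 0 (size 24, align 1) → ends 24
within Header: signature at 20
0 + 20 = 20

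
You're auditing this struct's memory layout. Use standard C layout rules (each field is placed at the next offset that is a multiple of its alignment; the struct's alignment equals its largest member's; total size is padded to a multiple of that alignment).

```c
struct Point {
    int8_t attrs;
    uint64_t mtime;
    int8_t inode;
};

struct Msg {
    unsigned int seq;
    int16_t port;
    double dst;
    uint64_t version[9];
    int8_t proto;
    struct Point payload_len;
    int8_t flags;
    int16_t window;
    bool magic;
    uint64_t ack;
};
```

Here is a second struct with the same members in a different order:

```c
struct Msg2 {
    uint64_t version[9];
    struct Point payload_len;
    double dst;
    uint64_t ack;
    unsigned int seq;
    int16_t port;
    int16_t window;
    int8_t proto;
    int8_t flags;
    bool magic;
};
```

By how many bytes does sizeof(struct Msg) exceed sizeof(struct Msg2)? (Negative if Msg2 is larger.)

8

Point: attrs at 0 (size 1, align 1) → ends 1; pad 7 to align 8 for mtime; mtime at 8 (size 8, align 8) → ends 16; inode at 16 (size 1, align 1) → ends 17; tail pad 7 to reach multiple of 8; total 24 bytes, alignment 8
seq at 0 (size 4, align 4) → ends 4
port at 4 (size 2, align 2) → ends 6
pad 2 to align 8 for dst
dst at 8 (size 8, align 8) → ends 16
version at 16 (size 72, align 8) → ends 88
proto at 88 (size 1, align 1) → ends 89
pad 7 to align 8 for payload_len
payload_len at 96 (size 24, align 8) → ends 120
flags at 120 (size 1, align 1) → ends 121
pad 1 to align 2 for window
window at 122 (size 2, align 2) → ends 124
magic at 124 (size 1, align 1) → ends 125
pad 3 to align 8 for ack
ack at 128 (size 8, align 8) → ends 136
total 136 bytes, alignment 8
— Msg2 —
version at 0 (size 72, align 8) → ends 72
payload_len at 72 (size 24, align 8) → ends 96
dst at 96 (size 8, align 8) → ends 104
ack at 104 (size 8, align 8) → ends 112
seq at 112 (size 4, align 4) → ends 116
port at 116 (size 2, align 2) → ends 118
window at 118 (size 2, align 2) → ends 120
proto at 120 (size 1, align 1) → ends 121
flags at 121 (size 1, align 1) → ends 122
magic at 122 (size 1, align 1) → ends 123
tail pad 5 to reach multiple of 8
total 128 bytes, alignment 8
136 − 128 = 8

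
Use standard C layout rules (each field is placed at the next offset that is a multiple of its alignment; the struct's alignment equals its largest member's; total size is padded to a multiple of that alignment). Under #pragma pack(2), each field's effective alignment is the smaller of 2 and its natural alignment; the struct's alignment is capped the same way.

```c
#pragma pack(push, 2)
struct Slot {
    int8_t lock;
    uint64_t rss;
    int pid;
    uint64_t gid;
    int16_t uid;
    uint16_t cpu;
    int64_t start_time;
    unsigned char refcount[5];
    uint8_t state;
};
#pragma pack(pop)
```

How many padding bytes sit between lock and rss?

0..1  lock  (1B, 1-aligned)
1..2  -- padding (1B)
2..10  rss  (8B, 2-aligned)

1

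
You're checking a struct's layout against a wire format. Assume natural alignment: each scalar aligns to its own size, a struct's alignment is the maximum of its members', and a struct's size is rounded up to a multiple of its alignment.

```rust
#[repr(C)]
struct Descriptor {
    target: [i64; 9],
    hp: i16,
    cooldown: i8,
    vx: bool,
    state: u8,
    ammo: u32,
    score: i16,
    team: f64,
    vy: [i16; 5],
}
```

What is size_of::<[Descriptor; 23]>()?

@0: target [72B, align 8] → 72
@72: hp [2B, align 2] → 74
@74: cooldown [1B, align 1] → 75
@75: vx [1B, align 1] → 76
@76: state [1B, align 1] → 77
+3 pad (align 4)
@80: ammo [4B, align 4] → 84
@84: score [2B, align 2] → 86
+2 pad (align 8)
@88: team [8B, align 8] → 96
@96: vy [10B, align 2] → 106
+6 tail pad (align 8)
size 112, align 8
array of 23: 23 × 112 = 2576

2576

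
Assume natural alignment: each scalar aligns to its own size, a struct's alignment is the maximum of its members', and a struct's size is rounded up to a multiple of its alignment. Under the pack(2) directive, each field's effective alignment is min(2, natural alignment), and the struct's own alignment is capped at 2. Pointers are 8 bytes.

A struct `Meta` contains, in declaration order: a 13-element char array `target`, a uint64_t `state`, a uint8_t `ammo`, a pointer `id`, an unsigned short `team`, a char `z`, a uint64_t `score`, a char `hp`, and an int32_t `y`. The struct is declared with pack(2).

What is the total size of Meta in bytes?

50 bytes

@0: target [13B, align 1] → 13
+1 pad (align 2)
@14: state [8B, align 2] → 22
@22: ammo [1B, align 1] → 23
+1 pad (align 2)
@24: id [8B, align 2] → 32
@32: team [2B, align 2] → 34
@34: z [1B, align 1] → 35
+1 pad (align 2)
@36: score [8B, align 2] → 44
@44: hp [1B, align 1] → 45
+1 pad (align 2)
@46: y [4B, align 2] → 50
size 50, align 2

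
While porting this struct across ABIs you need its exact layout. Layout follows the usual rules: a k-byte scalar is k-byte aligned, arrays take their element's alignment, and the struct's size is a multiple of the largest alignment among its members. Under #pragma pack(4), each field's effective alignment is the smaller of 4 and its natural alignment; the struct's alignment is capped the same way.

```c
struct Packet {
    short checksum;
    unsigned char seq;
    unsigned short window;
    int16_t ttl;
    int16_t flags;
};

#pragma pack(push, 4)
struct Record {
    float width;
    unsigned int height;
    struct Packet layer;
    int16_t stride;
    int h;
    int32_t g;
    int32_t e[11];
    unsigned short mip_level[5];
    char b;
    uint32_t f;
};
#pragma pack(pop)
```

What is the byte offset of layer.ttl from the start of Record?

Packet: 0..2  checksum  (2B, 2-aligned); 2..3  seq  (1B, 1-aligned); 3..4  -- padding (1B); 4..6  window  (2B, 2-aligned); 6..8  ttl  (2B, 2-aligned); 8..10  flags  (2B, 2-aligned); sizeof = 10, alignof = 2
0..4  width  (4B, 4-aligned)
4..8  height  (4B, 4-aligned)
8..18  layer  (10B, 2-aligned)
within Packet: ttl at 6
8 + 6 = 14

14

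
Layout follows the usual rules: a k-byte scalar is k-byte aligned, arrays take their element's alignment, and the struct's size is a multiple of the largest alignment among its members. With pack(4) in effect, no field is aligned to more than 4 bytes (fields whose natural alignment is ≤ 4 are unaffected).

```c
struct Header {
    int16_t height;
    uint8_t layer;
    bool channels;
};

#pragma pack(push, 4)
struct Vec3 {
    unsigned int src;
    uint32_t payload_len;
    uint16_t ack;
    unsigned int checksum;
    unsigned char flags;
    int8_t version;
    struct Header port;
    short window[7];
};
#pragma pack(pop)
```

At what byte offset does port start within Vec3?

Header: height at 0 (size 2, align 2) → ends 2; layer at 2 (size 1, align 1) → ends 3; channels at 3 (size 1, align 1) → ends 4; total 4 bytes, alignment 2
src at 0 (size 4, align 4) → ends 4
payload_len at 4 (size 4, align 4) → ends 8
ack at 8 (size 2, align 2) → ends 10
pad 2 to align 4 for checksum
checksum at 12 (size 4, align 4) → ends 16
flags at 16 (size 1, align 1) → ends 17
version at 17 (size 1, align 1) → ends 18
port at 18 (size 4, align 2) → ends 22

18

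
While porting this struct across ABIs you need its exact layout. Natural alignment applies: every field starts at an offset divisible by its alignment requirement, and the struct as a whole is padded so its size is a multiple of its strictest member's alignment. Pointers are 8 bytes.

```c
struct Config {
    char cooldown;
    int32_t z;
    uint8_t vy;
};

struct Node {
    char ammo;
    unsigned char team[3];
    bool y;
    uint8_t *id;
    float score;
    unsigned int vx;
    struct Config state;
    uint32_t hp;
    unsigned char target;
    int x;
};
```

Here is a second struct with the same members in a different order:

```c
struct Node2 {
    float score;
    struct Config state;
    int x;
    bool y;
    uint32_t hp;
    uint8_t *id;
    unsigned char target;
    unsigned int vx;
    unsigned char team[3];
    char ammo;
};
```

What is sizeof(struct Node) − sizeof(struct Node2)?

Config: cooldown at 0 (size 1, align 1) → ends 1; pad 3 to align 4 for z; z at 4 (size 4, align 4) → ends 8; vy at 8 (size 1, align 1) → ends 9; tail pad 3 to reach multiple of 4; total 12 bytes, alignment 4
ammo at 0 (size 1, align 1) → ends 1
team at 1 (size 3, align 1) → ends 4
y at 4 (size 1, align 1) → ends 5
pad 3 to align 8 for id
id at 8 (size 8, align 8) → ends 16
score at 16 (size 4, align 4) → ends 20
vx at 20 (size 4, align 4) → ends 24
state at 24 (size 12, align 4) → ends 36
hp at 36 (size 4, align 4) → ends 40
target at 40 (size 1, align 1) → ends 41
pad 3 to align 4 for x
x at 44 (size 4, align 4) → ends 48
total 48 bytes, alignment 8
— Node2 —
score at 0 (size 4, align 4) → ends 4
state at 4 (size 12, align 4) → ends 16
x at 16 (size 4, align 4) → ends 20
y at 20 (size 1, align 1) → ends 21
pad 3 to align 4 for hp
hp at 24 (size 4, align 4) → ends 28
pad 4 to align 8 for id
id at 32 (size 8, align 8) → ends 40
target at 40 (size 1, align 1) → ends 41
pad 3 to align 4 for vx
vx at 44 (size 4, align 4) → ends 48
team at 48 (size 3, align 1) → ends 51
ammo at 51 (size 1, align 1) → ends 52
tail pad 4 to reach multiple of 8
total 56 bytes, alignment 8
48 − 56 = -8

-8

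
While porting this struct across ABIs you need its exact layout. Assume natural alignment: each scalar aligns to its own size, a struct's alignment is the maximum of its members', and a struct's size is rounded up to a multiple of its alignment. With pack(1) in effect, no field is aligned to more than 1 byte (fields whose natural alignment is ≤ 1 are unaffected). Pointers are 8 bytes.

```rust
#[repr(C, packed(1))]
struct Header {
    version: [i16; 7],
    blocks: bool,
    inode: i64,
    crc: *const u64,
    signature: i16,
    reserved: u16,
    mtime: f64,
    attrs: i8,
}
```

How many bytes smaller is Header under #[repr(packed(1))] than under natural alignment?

12

natural layout:
  @0: version [14B, align 2] → 14
  @14: blocks [1B, align 1] → 15
  +1 pad (align 8)
  @16: inode [8B, align 8] → 24
  @24: crc [8B, align 8] → 32
  @32: signature [2B, align 2] → 34
  @34: reserved [2B, align 2] → 36
  +4 pad (align 8)
  @40: mtime [8B, align 8] → 48
  @48: attrs [1B, align 1] → 49
  +7 tail pad (align 8)
  size 56, align 8
packed(1) layout:
  @0: version [14B, align 1] → 14
  @14: blocks [1B, align 1] → 15
  @15: inode [8B, align 1] → 23
  @23: crc [8B, align 1] → 31
  @31: signature [2B, align 1] → 33
  @33: reserved [2B, align 1] → 35
  @35: mtime [8B, align 1] → 43
  @43: attrs [1B, align 1] → 44
  size 44, align 1
56 − 44 = 12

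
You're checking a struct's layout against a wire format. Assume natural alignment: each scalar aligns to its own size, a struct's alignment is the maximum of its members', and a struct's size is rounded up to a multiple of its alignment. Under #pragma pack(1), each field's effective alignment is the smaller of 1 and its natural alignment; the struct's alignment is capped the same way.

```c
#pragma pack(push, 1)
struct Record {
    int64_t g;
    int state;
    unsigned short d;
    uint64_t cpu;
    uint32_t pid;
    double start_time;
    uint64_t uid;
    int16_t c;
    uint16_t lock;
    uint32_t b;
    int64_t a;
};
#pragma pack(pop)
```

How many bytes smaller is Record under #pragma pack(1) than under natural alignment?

natural layout:
  0..8  g  (8B, 8-aligned)
  8..12  state  (4B, 4-aligned)
  12..14  d  (2B, 2-aligned)
  14..16  -- padding (2B)
  16..24  cpu  (8B, 8-aligned)
  24..28  pid  (4B, 4-aligned)
  28..32  -- padding (4B)
  32..40  start_time  (8B, 8-aligned)
  40..48  uid  (8B, 8-aligned)
  48..50  c  (2B, 2-aligned)
  50..52  lock  (2B, 2-aligned)
  52..56  b  (4B, 4-aligned)
  56..64  a  (8B, 8-aligned)
  sizeof = 64, alignof = 8
packed(1) layout:
  0..8  g  (8B, 1-aligned)
  8..12  state  (4B, 1-aligned)
  12..14  d  (2B, 1-aligned)
  14..22  cpu  (8B, 1-aligned)
  22..26  pid  (4B, 1-aligned)
  26..34  start_time  (8B, 1-aligned)
  34..42  uid  (8B, 1-aligned)
  42..44  c  (2B, 1-aligned)
  44..46  lock  (2B, 1-aligned)
  46..50  b  (4B, 1-aligned)
  50..58  a  (8B, 1-aligned)
  sizeof = 58, alignof = 1
64 − 58 = 6

6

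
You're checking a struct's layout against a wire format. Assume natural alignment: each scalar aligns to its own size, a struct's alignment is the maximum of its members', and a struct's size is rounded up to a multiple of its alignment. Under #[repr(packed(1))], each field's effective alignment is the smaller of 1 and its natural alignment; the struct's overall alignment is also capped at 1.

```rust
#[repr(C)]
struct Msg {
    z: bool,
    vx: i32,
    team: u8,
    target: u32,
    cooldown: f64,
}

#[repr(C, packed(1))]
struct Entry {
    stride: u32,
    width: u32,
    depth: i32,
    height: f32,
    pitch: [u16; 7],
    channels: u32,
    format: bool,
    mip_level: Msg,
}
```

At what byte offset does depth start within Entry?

Msg: @0: z [1B, align 1] → 1; +3 pad (align 4); @4: vx [4B, align 4] → 8; @8: team [1B, align 1] → 9; +3 pad (align 4); @12: target [4B, align 4] → 16; @16: cooldown [8B, align 8] → 24; size 24, align 8
@0: stride [4B, align 1] → 4
@4: width [4B, align 1] → 8
@8: depth [4B, align 1] → 12

8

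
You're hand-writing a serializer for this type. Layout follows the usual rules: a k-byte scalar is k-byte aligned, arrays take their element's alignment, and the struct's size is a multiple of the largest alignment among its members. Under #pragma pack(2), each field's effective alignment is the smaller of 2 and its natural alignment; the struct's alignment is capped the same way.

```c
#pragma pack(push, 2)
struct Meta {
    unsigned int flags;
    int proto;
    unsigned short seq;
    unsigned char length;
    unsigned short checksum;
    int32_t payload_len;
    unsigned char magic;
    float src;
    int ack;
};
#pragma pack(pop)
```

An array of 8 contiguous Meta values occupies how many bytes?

224

@0: flags [4B, align 2] → 4
@4: proto [4B, align 2] → 8
@8: seq [2B, align 2] → 10
@10: length [1B, align 1] → 11
+1 pad (align 2)
@12: checksum [2B, align 2] → 14
@14: payload_len [4B, align 2] → 18
@18: magic [1B, align 1] → 19
+1 pad (align 2)
@20: src [4B, align 2] → 24
@24: ack [4B, align 2] → 28
size 28, align 2
array of 8: 8 × 28 = 224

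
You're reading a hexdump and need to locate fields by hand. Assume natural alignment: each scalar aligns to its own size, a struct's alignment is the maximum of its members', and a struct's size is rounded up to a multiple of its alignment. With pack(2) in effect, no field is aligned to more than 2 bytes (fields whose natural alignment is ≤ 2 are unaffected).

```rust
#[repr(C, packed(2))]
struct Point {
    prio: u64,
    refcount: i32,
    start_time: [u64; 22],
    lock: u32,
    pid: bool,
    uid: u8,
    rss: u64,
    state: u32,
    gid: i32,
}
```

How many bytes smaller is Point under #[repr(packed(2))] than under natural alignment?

natural layout:
  prio at 0 (size 8, align 8) → ends 8
  refcount at 8 (size 4, align 4) → ends 12
  pad 4 to align 8 for start_time
  start_time at 16 (size 176, align 8) → ends 192
  lock at 192 (size 4, align 4) → ends 196
  pid at 196 (size 1, align 1) → ends 197
  uid at 197 (size 1, align 1) → ends 198
  pad 2 to align 8 for rss
  rss at 200 (size 8, align 8) → ends 208
  state at 208 (size 4, align 4) → ends 212
  gid at 212 (size 4, align 4) → ends 216
  total 216 bytes, alignment 8
packed(2) layout:
  prio at 0 (size 8, align 2) → ends 8
  refcount at 8 (size 4, align 2) → ends 12
  start_time at 12 (size 176, align 2) → ends 188
  lock at 188 (size 4, align 2) → ends 192
  pid at 192 (size 1, align 1) → ends 193
  uid at 193 (size 1, align 1) → ends 194
  rss at 194 (size 8, align 2) → ends 202
  state at 202 (size 4, align 2) → ends 206
  gid at 206 (size 4, align 2) → ends 210
  total 210 bytes, alignment 2
216 − 210 = 6

6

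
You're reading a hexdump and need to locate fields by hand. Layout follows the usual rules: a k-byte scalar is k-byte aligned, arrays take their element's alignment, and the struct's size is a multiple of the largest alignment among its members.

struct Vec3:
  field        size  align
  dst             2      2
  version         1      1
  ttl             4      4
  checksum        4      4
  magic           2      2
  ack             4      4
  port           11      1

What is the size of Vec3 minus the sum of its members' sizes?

4

0..2  dst  (2B, 2-aligned)
2..3  version  (1B, 1-aligned)
3..4  -- padding (1B)
4..8  ttl  (4B, 4-aligned)
8..12  checksum  (4B, 4-aligned)
12..14  magic  (2B, 2-aligned)
14..16  -- padding (2B)
16..20  ack  (4B, 4-aligned)
20..31  port  (11B, 1-aligned)
31..32  -- tail padding (1B)
sizeof = 32, alignof = 4
data bytes 28, size 32 → padding 4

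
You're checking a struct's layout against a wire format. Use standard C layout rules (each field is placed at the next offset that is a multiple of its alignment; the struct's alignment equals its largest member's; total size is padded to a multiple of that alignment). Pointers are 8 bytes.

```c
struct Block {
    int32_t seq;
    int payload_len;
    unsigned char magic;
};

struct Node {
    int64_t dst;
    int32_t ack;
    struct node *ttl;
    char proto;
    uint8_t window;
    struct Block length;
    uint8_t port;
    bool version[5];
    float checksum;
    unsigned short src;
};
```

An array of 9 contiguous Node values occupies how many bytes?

504

Block: @0: seq [4B, align 4] → 4; @4: payload_len [4B, align 4] → 8; @8: magic [1B, align 1] → 9; +3 tail pad (align 4); size 12, align 4
@0: dst [8B, align 8] → 8
@8: ack [4B, align 4] → 12
+4 pad (align 8)
@16: ttl [8B, align 8] → 24
@24: proto [1B, align 1] → 25
@25: window [1B, align 1] → 26
+2 pad (align 4)
@28: length [12B, align 4] → 40
@40: port [1B, align 1] → 41
@41: version [5B, align 1] → 46
+2 pad (align 4)
@48: checksum [4B, align 4] → 52
@52: src [2B, align 2] → 54
+2 tail pad (align 8)
size 56, align 8
array of 9: 9 × 56 = 504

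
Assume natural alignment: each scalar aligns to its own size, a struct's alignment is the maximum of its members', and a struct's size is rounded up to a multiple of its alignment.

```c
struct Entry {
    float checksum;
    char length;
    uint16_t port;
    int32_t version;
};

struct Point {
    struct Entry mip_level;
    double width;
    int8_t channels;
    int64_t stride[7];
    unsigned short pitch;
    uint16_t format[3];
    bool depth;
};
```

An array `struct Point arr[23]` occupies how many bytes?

Entry: 0..4  checksum  (4B, 4-aligned); 4..5  length  (1B, 1-aligned); 5..6  -- padding (1B); 6..8  port  (2B, 2-aligned); 8..12  version  (4B, 4-aligned); sizeof = 12, alignof = 4
0..12  mip_level  (12B, 4-aligned)
12..16  -- padding (4B)
16..24  width  (8B, 8-aligned)
24..25  channels  (1B, 1-aligned)
25..32  -- padding (7B)
32..88  stride  (56B, 8-aligned)
88..90  pitch  (2B, 2-aligned)
90..96  format  (6B, 2-aligned)
96..97  depth  (1B, 1-aligned)
97..104  -- tail padding (7B)
sizeof = 104, alignof = 8
array of 23: 23 × 104 = 2392

2392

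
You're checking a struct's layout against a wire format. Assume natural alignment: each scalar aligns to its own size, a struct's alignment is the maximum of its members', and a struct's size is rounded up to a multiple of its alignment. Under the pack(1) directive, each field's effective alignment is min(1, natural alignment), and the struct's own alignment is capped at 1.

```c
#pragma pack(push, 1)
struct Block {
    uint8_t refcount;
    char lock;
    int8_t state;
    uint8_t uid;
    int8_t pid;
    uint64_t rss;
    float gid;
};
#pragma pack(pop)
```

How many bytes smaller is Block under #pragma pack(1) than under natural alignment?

natural layout:
  refcount at 0 (size 1, align 1) → ends 1
  lock at 1 (size 1, align 1) → ends 2
  state at 2 (size 1, align 1) → ends 3
  uid at 3 (size 1, align 1) → ends 4
  pid at 4 (size 1, align 1) → ends 5
  pad 3 to align 8 for rss
  rss at 8 (size 8, align 8) → ends 16
  gid at 16 (size 4, align 4) → ends 20
  tail pad 4 to reach multiple of 8
  total 24 bytes, alignment 8
packed(1) layout:
  refcount at 0 (size 1, align 1) → ends 1
  lock at 1 (size 1, align 1) → ends 2
  state at 2 (size 1, align 1) → ends 3
  uid at 3 (size 1, align 1) → ends 4
  pid at 4 (size 1, align 1) → ends 5
  rss at 5 (size 8, align 1) → ends 13
  gid at 13 (size 4, align 1) → ends 17
  total 17 bytes, alignment 1
24 − 17 = 7

7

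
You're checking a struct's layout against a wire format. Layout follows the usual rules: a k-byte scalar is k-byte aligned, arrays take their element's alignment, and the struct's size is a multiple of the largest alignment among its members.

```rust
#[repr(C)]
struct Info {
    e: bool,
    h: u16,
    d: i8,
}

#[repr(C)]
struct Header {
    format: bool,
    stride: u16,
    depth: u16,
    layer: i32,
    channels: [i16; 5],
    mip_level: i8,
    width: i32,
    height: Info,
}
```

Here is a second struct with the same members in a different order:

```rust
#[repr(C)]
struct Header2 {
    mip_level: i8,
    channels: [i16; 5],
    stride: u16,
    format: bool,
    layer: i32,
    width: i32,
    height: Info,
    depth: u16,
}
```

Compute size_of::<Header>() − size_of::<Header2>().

4

Info: 0..1  e  (1B, 1-aligned); 1..2  -- padding (1B); 2..4  h  (2B, 2-aligned); 4..5  d  (1B, 1-aligned); 5..6  -- tail padding (1B); sizeof = 6, alignof = 2
0..1  format  (1B, 1-aligned)
1..2  -- padding (1B)
2..4  stride  (2B, 2-aligned)
4..6  depth  (2B, 2-aligned)
6..8  -- padding (2B)
8..12  layer  (4B, 4-aligned)
12..22  channels  (10B, 2-aligned)
22..23  mip_level  (1B, 1-aligned)
23..24  -- padding (1B)
24..28  width  (4B, 4-aligned)
28..34  height  (6B, 2-aligned)
34..36  -- tail padding (2B)
sizeof = 36, alignof = 4
— Header2 —
0..1  mip_level  (1B, 1-aligned)
1..2  -- padding (1B)
2..12  channels  (10B, 2-aligned)
12..14  stride  (2B, 2-aligned)
14..15  format  (1B, 1-aligned)
15..16  -- padding (1B)
16..20  layer  (4B, 4-aligned)
20..24  width  (4B, 4-aligned)
24..30  height  (6B, 2-aligned)
30..32  depth  (2B, 2-aligned)
sizeof = 32, alignof = 4
36 − 32 = 4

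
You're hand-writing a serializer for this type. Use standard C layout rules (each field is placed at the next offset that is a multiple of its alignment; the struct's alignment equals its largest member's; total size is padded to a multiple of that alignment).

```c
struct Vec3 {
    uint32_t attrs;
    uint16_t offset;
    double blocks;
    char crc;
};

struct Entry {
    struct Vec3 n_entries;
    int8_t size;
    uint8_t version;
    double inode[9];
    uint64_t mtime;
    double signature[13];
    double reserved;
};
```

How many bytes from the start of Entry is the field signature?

Vec3: attrs at 0 (size 4, align 4) → ends 4; offset at 4 (size 2, align 2) → ends 6; pad 2 to align 8 for blocks; blocks at 8 (size 8, align 8) → ends 16; crc at 16 (size 1, align 1) → ends 17; tail pad 7 to reach multiple of 8; total 24 bytes, alignment 8
n_entries at 0 (size 24, align 8) → ends 24
size at 24 (size 1, align 1) → ends 25
version at 25 (size 1, align 1) → ends 26
pad 6 to align 8 for inode
inode at 32 (size 72, align 8) → ends 104
mtime at 104 (size 8, align 8) → ends 112
signature at 112 (size 104, align 8) → ends 216

112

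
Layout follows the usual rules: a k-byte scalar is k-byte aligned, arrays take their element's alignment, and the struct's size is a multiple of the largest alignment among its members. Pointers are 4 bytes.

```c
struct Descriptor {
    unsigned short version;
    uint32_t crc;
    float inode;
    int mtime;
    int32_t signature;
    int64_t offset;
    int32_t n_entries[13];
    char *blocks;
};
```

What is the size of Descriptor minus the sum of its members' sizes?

6

0..2  version  (2B, 2-aligned)
2..4  -- padding (2B)
4..8  crc  (4B, 4-aligned)
8..12  inode  (4B, 4-aligned)
12..16  mtime  (4B, 4-aligned)
16..20  signature  (4B, 4-aligned)
20..24  -- padding (4B)
24..32  offset  (8B, 8-aligned)
32..84  n_entries  (52B, 4-aligned)
84..88  blocks  (4B, 4-aligned)
sizeof = 88, alignof = 8
data bytes 82, size 88 → padding 6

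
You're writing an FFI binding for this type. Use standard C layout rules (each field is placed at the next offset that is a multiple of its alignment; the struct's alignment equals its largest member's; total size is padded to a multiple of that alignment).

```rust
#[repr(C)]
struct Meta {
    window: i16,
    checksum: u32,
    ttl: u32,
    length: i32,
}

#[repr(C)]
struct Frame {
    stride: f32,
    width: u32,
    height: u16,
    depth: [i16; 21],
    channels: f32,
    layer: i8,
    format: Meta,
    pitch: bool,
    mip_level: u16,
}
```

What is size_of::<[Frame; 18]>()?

Meta: window at 0 (size 2, align 2) → ends 2; pad 2 to align 4 for checksum; checksum at 4 (size 4, align 4) → ends 8; ttl at 8 (size 4, align 4) → ends 12; length at 12 (size 4, align 4) → ends 16; total 16 bytes, alignment 4
stride at 0 (size 4, align 4) → ends 4
width at 4 (size 4, align 4) → ends 8
height at 8 (size 2, align 2) → ends 10
depth at 10 (size 42, align 2) → ends 52
channels at 52 (size 4, align 4) → ends 56
layer at 56 (size 1, align 1) → ends 57
pad 3 to align 4 for format
format at 60 (size 16, align 4) → ends 76
pitch at 76 (size 1, align 1) → ends 77
pad 1 to align 2 for mip_level
mip_level at 78 (size 2, align 2) → ends 80
total 80 bytes, alignment 4
array of 18: 18 × 80 = 1440

1440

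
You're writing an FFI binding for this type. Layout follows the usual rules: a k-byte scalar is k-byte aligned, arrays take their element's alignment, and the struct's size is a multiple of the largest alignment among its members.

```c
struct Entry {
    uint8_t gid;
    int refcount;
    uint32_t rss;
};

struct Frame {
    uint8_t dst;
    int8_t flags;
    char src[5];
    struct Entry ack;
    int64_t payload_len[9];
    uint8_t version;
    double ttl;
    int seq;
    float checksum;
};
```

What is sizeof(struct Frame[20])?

Entry: gid at 0 (size 1, align 1) → ends 1; pad 3 to align 4 for refcount; refcount at 4 (size 4, align 4) → ends 8; rss at 8 (size 4, align 4) → ends 12; total 12 bytes, alignment 4
dst at 0 (size 1, align 1) → ends 1
flags at 1 (size 1, align 1) → ends 2
src at 2 (size 5, align 1) → ends 7
pad 1 to align 4 for ack
ack at 8 (size 12, align 4) → ends 20
pad 4 to align 8 for payload_len
payload_len at 24 (size 72, align 8) → ends 96
version at 96 (size 1, align 1) → ends 97
pad 7 to align 8 for ttl
ttl at 104 (size 8, align 8) → ends 112
seq at 112 (size 4, align 4) → ends 116
checksum at 116 (size 4, align 4) → ends 120
total 120 bytes, alignment 8
array of 20: 20 × 120 = 2400

2400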